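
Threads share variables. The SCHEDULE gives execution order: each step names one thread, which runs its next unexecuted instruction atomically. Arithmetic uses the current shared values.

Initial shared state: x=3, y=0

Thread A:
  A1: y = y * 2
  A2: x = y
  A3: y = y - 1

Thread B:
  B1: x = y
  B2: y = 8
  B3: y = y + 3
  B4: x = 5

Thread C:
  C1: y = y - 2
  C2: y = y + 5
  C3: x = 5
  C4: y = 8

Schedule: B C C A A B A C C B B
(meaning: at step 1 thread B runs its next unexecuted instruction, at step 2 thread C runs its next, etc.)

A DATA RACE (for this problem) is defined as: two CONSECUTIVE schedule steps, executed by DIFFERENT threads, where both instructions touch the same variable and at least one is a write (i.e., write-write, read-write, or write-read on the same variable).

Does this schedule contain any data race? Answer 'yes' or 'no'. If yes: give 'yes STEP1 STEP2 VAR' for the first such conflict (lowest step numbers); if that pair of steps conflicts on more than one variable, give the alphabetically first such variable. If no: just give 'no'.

Answer: yes 1 2 y

Derivation:
Steps 1,2: B(x = y) vs C(y = y - 2). RACE on y (R-W).
Steps 2,3: same thread (C). No race.
Steps 3,4: C(y = y + 5) vs A(y = y * 2). RACE on y (W-W).
Steps 4,5: same thread (A). No race.
Steps 5,6: A(x = y) vs B(y = 8). RACE on y (R-W).
Steps 6,7: B(y = 8) vs A(y = y - 1). RACE on y (W-W).
Steps 7,8: A(r=y,w=y) vs C(r=-,w=x). No conflict.
Steps 8,9: same thread (C). No race.
Steps 9,10: C(y = 8) vs B(y = y + 3). RACE on y (W-W).
Steps 10,11: same thread (B). No race.
First conflict at steps 1,2.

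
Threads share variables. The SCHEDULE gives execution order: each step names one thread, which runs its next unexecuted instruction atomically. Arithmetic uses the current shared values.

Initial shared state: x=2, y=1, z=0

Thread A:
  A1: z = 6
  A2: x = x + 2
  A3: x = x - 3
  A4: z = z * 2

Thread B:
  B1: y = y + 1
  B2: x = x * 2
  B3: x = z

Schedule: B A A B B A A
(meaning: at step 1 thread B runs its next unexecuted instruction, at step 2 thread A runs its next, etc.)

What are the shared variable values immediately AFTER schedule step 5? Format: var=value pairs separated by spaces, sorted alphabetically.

Answer: x=6 y=2 z=6

Derivation:
Step 1: thread B executes B1 (y = y + 1). Shared: x=2 y=2 z=0. PCs: A@0 B@1
Step 2: thread A executes A1 (z = 6). Shared: x=2 y=2 z=6. PCs: A@1 B@1
Step 3: thread A executes A2 (x = x + 2). Shared: x=4 y=2 z=6. PCs: A@2 B@1
Step 4: thread B executes B2 (x = x * 2). Shared: x=8 y=2 z=6. PCs: A@2 B@2
Step 5: thread B executes B3 (x = z). Shared: x=6 y=2 z=6. PCs: A@2 B@3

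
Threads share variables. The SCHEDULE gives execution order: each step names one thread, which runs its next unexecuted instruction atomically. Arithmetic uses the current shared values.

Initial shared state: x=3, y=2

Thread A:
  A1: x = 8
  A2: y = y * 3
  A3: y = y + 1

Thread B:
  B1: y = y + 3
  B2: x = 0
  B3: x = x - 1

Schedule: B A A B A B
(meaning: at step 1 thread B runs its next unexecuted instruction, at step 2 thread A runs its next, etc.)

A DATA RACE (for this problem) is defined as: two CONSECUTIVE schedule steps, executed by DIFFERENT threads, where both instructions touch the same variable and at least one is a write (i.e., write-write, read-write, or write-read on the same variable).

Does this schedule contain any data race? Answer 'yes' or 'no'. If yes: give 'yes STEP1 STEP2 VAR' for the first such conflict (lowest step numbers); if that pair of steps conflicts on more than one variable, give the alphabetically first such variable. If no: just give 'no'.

Answer: no

Derivation:
Steps 1,2: B(r=y,w=y) vs A(r=-,w=x). No conflict.
Steps 2,3: same thread (A). No race.
Steps 3,4: A(r=y,w=y) vs B(r=-,w=x). No conflict.
Steps 4,5: B(r=-,w=x) vs A(r=y,w=y). No conflict.
Steps 5,6: A(r=y,w=y) vs B(r=x,w=x). No conflict.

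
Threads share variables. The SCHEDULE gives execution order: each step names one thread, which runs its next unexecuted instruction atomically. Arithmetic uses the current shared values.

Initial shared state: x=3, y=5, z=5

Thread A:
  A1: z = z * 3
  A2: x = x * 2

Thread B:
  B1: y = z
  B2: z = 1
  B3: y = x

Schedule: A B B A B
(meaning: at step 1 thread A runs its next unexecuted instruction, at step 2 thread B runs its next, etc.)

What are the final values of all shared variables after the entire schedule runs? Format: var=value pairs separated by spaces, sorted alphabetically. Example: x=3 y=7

Step 1: thread A executes A1 (z = z * 3). Shared: x=3 y=5 z=15. PCs: A@1 B@0
Step 2: thread B executes B1 (y = z). Shared: x=3 y=15 z=15. PCs: A@1 B@1
Step 3: thread B executes B2 (z = 1). Shared: x=3 y=15 z=1. PCs: A@1 B@2
Step 4: thread A executes A2 (x = x * 2). Shared: x=6 y=15 z=1. PCs: A@2 B@2
Step 5: thread B executes B3 (y = x). Shared: x=6 y=6 z=1. PCs: A@2 B@3

Answer: x=6 y=6 z=1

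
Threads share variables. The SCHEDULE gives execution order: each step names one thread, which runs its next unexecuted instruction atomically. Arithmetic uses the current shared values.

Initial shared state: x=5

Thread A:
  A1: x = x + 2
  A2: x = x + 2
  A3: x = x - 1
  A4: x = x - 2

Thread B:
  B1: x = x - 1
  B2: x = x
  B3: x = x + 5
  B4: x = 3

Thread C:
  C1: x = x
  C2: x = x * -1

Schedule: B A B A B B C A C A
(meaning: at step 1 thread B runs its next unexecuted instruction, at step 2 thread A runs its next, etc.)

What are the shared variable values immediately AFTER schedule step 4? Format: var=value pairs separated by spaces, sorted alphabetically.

Step 1: thread B executes B1 (x = x - 1). Shared: x=4. PCs: A@0 B@1 C@0
Step 2: thread A executes A1 (x = x + 2). Shared: x=6. PCs: A@1 B@1 C@0
Step 3: thread B executes B2 (x = x). Shared: x=6. PCs: A@1 B@2 C@0
Step 4: thread A executes A2 (x = x + 2). Shared: x=8. PCs: A@2 B@2 C@0

Answer: x=8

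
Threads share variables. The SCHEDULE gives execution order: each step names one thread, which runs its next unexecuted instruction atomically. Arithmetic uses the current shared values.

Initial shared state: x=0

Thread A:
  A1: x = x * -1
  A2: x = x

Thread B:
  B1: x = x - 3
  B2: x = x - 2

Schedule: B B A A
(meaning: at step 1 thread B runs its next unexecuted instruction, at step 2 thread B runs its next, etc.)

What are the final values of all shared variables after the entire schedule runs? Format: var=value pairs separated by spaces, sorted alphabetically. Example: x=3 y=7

Step 1: thread B executes B1 (x = x - 3). Shared: x=-3. PCs: A@0 B@1
Step 2: thread B executes B2 (x = x - 2). Shared: x=-5. PCs: A@0 B@2
Step 3: thread A executes A1 (x = x * -1). Shared: x=5. PCs: A@1 B@2
Step 4: thread A executes A2 (x = x). Shared: x=5. PCs: A@2 B@2

Answer: x=5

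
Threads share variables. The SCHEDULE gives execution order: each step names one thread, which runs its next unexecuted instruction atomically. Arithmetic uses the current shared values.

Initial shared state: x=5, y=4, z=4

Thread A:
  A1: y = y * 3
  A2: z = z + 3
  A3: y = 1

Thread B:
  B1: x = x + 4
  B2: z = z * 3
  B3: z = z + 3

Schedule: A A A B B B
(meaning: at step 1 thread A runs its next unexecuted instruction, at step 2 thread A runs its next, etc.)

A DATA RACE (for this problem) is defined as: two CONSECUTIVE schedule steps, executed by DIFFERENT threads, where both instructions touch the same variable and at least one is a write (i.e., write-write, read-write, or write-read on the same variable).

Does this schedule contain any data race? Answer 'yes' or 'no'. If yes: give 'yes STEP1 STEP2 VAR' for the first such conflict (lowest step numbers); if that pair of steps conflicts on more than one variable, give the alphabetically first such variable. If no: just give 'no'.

Steps 1,2: same thread (A). No race.
Steps 2,3: same thread (A). No race.
Steps 3,4: A(r=-,w=y) vs B(r=x,w=x). No conflict.
Steps 4,5: same thread (B). No race.
Steps 5,6: same thread (B). No race.

Answer: no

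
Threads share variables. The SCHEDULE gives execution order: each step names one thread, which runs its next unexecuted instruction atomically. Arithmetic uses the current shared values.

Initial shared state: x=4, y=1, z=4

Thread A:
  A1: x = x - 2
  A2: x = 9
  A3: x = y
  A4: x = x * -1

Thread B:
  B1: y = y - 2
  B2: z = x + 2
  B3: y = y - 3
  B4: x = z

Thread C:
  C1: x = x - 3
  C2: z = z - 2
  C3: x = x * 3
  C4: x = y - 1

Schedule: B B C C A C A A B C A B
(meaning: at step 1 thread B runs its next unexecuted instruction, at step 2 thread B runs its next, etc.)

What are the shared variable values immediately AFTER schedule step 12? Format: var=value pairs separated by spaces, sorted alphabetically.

Answer: x=4 y=-4 z=4

Derivation:
Step 1: thread B executes B1 (y = y - 2). Shared: x=4 y=-1 z=4. PCs: A@0 B@1 C@0
Step 2: thread B executes B2 (z = x + 2). Shared: x=4 y=-1 z=6. PCs: A@0 B@2 C@0
Step 3: thread C executes C1 (x = x - 3). Shared: x=1 y=-1 z=6. PCs: A@0 B@2 C@1
Step 4: thread C executes C2 (z = z - 2). Shared: x=1 y=-1 z=4. PCs: A@0 B@2 C@2
Step 5: thread A executes A1 (x = x - 2). Shared: x=-1 y=-1 z=4. PCs: A@1 B@2 C@2
Step 6: thread C executes C3 (x = x * 3). Shared: x=-3 y=-1 z=4. PCs: A@1 B@2 C@3
Step 7: thread A executes A2 (x = 9). Shared: x=9 y=-1 z=4. PCs: A@2 B@2 C@3
Step 8: thread A executes A3 (x = y). Shared: x=-1 y=-1 z=4. PCs: A@3 B@2 C@3
Step 9: thread B executes B3 (y = y - 3). Shared: x=-1 y=-4 z=4. PCs: A@3 B@3 C@3
Step 10: thread C executes C4 (x = y - 1). Shared: x=-5 y=-4 z=4. PCs: A@3 B@3 C@4
Step 11: thread A executes A4 (x = x * -1). Shared: x=5 y=-4 z=4. PCs: A@4 B@3 C@4
Step 12: thread B executes B4 (x = z). Shared: x=4 y=-4 z=4. PCs: A@4 B@4 C@4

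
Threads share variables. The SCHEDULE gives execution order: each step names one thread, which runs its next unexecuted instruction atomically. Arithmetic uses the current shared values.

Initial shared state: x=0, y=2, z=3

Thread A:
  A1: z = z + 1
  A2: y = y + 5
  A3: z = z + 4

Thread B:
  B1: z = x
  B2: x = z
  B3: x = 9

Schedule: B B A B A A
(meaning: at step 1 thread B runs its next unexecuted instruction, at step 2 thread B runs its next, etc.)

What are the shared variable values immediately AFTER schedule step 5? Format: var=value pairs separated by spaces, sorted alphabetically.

Step 1: thread B executes B1 (z = x). Shared: x=0 y=2 z=0. PCs: A@0 B@1
Step 2: thread B executes B2 (x = z). Shared: x=0 y=2 z=0. PCs: A@0 B@2
Step 3: thread A executes A1 (z = z + 1). Shared: x=0 y=2 z=1. PCs: A@1 B@2
Step 4: thread B executes B3 (x = 9). Shared: x=9 y=2 z=1. PCs: A@1 B@3
Step 5: thread A executes A2 (y = y + 5). Shared: x=9 y=7 z=1. PCs: A@2 B@3

Answer: x=9 y=7 z=1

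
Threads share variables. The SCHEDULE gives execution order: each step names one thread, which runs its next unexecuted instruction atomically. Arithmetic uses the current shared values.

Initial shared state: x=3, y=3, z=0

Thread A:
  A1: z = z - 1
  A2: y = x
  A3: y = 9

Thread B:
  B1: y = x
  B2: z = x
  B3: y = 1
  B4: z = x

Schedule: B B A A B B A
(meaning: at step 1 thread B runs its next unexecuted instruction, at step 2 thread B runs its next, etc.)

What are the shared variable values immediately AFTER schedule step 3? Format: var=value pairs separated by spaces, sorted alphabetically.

Step 1: thread B executes B1 (y = x). Shared: x=3 y=3 z=0. PCs: A@0 B@1
Step 2: thread B executes B2 (z = x). Shared: x=3 y=3 z=3. PCs: A@0 B@2
Step 3: thread A executes A1 (z = z - 1). Shared: x=3 y=3 z=2. PCs: A@1 B@2

Answer: x=3 y=3 z=2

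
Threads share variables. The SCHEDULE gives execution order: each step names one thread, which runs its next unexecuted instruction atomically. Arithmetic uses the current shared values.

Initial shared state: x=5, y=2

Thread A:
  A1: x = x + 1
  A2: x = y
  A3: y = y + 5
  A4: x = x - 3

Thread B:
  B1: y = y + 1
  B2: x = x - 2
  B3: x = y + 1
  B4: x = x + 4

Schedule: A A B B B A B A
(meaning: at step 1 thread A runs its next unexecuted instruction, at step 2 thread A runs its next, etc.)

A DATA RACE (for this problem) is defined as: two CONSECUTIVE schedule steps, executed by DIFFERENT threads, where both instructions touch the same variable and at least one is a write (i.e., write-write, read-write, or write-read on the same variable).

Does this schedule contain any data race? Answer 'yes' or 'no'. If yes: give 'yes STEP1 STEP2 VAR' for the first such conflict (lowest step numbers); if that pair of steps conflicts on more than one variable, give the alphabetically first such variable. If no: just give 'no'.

Steps 1,2: same thread (A). No race.
Steps 2,3: A(x = y) vs B(y = y + 1). RACE on y (R-W).
Steps 3,4: same thread (B). No race.
Steps 4,5: same thread (B). No race.
Steps 5,6: B(x = y + 1) vs A(y = y + 5). RACE on y (R-W).
Steps 6,7: A(r=y,w=y) vs B(r=x,w=x). No conflict.
Steps 7,8: B(x = x + 4) vs A(x = x - 3). RACE on x (W-W).
First conflict at steps 2,3.

Answer: yes 2 3 y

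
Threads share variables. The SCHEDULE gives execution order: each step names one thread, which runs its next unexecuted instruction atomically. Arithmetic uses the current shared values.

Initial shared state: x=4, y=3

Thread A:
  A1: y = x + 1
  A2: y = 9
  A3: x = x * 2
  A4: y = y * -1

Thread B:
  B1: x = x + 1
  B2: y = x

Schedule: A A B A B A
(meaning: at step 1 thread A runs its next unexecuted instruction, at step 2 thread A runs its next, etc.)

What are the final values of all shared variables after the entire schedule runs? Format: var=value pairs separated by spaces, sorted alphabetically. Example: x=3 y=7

Answer: x=10 y=-10

Derivation:
Step 1: thread A executes A1 (y = x + 1). Shared: x=4 y=5. PCs: A@1 B@0
Step 2: thread A executes A2 (y = 9). Shared: x=4 y=9. PCs: A@2 B@0
Step 3: thread B executes B1 (x = x + 1). Shared: x=5 y=9. PCs: A@2 B@1
Step 4: thread A executes A3 (x = x * 2). Shared: x=10 y=9. PCs: A@3 B@1
Step 5: thread B executes B2 (y = x). Shared: x=10 y=10. PCs: A@3 B@2
Step 6: thread A executes A4 (y = y * -1). Shared: x=10 y=-10. PCs: A@4 B@2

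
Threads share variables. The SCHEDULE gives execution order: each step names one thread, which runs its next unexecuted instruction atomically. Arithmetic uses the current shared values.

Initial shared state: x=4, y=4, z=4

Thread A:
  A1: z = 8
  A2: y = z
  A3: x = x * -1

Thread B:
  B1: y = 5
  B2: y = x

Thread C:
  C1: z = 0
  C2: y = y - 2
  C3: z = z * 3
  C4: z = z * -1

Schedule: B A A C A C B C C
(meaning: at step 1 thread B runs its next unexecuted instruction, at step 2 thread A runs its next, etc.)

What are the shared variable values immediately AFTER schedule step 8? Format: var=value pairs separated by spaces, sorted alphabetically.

Step 1: thread B executes B1 (y = 5). Shared: x=4 y=5 z=4. PCs: A@0 B@1 C@0
Step 2: thread A executes A1 (z = 8). Shared: x=4 y=5 z=8. PCs: A@1 B@1 C@0
Step 3: thread A executes A2 (y = z). Shared: x=4 y=8 z=8. PCs: A@2 B@1 C@0
Step 4: thread C executes C1 (z = 0). Shared: x=4 y=8 z=0. PCs: A@2 B@1 C@1
Step 5: thread A executes A3 (x = x * -1). Shared: x=-4 y=8 z=0. PCs: A@3 B@1 C@1
Step 6: thread C executes C2 (y = y - 2). Shared: x=-4 y=6 z=0. PCs: A@3 B@1 C@2
Step 7: thread B executes B2 (y = x). Shared: x=-4 y=-4 z=0. PCs: A@3 B@2 C@2
Step 8: thread C executes C3 (z = z * 3). Shared: x=-4 y=-4 z=0. PCs: A@3 B@2 C@3

Answer: x=-4 y=-4 z=0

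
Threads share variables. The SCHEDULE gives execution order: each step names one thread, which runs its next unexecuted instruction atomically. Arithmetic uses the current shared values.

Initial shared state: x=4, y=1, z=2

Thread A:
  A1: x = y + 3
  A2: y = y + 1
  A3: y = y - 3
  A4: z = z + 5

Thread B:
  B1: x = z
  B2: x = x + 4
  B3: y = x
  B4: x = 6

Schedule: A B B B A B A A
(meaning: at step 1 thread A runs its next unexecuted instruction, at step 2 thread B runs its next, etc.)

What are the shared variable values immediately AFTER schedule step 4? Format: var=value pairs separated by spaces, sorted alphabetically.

Step 1: thread A executes A1 (x = y + 3). Shared: x=4 y=1 z=2. PCs: A@1 B@0
Step 2: thread B executes B1 (x = z). Shared: x=2 y=1 z=2. PCs: A@1 B@1
Step 3: thread B executes B2 (x = x + 4). Shared: x=6 y=1 z=2. PCs: A@1 B@2
Step 4: thread B executes B3 (y = x). Shared: x=6 y=6 z=2. PCs: A@1 B@3

Answer: x=6 y=6 z=2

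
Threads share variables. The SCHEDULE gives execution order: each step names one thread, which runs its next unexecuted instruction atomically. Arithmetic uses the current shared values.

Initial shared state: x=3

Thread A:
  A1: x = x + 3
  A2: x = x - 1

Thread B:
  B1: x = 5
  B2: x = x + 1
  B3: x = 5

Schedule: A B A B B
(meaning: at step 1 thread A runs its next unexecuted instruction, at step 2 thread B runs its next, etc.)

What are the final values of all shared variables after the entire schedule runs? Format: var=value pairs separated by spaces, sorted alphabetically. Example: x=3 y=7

Answer: x=5

Derivation:
Step 1: thread A executes A1 (x = x + 3). Shared: x=6. PCs: A@1 B@0
Step 2: thread B executes B1 (x = 5). Shared: x=5. PCs: A@1 B@1
Step 3: thread A executes A2 (x = x - 1). Shared: x=4. PCs: A@2 B@1
Step 4: thread B executes B2 (x = x + 1). Shared: x=5. PCs: A@2 B@2
Step 5: thread B executes B3 (x = 5). Shared: x=5. PCs: A@2 B@3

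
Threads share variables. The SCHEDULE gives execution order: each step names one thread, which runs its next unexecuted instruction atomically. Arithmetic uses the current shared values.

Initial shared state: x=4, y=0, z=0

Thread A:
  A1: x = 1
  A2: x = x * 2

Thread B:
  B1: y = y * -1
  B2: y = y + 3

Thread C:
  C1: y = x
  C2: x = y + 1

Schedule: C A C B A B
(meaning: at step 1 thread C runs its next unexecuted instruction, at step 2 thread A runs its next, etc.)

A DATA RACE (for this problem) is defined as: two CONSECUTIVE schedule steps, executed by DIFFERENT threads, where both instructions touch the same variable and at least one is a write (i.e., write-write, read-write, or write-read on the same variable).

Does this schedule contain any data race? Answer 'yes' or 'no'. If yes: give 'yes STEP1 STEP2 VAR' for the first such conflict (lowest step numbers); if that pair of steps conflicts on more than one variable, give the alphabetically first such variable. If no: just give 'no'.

Steps 1,2: C(y = x) vs A(x = 1). RACE on x (R-W).
Steps 2,3: A(x = 1) vs C(x = y + 1). RACE on x (W-W).
Steps 3,4: C(x = y + 1) vs B(y = y * -1). RACE on y (R-W).
Steps 4,5: B(r=y,w=y) vs A(r=x,w=x). No conflict.
Steps 5,6: A(r=x,w=x) vs B(r=y,w=y). No conflict.
First conflict at steps 1,2.

Answer: yes 1 2 x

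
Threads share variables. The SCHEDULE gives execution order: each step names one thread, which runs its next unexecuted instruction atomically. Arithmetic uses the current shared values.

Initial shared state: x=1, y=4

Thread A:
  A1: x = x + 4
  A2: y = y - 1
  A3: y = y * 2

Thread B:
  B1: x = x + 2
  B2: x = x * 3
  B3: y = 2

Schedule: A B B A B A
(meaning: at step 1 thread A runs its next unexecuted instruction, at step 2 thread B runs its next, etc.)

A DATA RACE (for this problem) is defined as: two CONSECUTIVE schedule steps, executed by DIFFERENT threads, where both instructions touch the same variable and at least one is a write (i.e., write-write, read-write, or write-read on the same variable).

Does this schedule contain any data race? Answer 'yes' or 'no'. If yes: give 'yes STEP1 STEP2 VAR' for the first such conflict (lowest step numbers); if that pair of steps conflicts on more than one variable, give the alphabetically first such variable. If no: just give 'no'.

Answer: yes 1 2 x

Derivation:
Steps 1,2: A(x = x + 4) vs B(x = x + 2). RACE on x (W-W).
Steps 2,3: same thread (B). No race.
Steps 3,4: B(r=x,w=x) vs A(r=y,w=y). No conflict.
Steps 4,5: A(y = y - 1) vs B(y = 2). RACE on y (W-W).
Steps 5,6: B(y = 2) vs A(y = y * 2). RACE on y (W-W).
First conflict at steps 1,2.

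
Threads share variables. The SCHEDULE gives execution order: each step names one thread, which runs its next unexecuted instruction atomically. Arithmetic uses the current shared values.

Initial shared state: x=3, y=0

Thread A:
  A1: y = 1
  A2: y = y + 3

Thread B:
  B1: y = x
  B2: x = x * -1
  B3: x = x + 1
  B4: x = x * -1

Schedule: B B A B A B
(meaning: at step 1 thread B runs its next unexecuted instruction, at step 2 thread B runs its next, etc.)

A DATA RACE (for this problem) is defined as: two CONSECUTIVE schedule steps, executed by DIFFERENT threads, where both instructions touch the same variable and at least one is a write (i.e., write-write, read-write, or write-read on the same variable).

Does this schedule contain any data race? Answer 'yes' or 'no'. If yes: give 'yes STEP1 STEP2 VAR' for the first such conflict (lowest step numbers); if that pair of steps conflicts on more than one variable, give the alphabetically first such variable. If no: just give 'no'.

Answer: no

Derivation:
Steps 1,2: same thread (B). No race.
Steps 2,3: B(r=x,w=x) vs A(r=-,w=y). No conflict.
Steps 3,4: A(r=-,w=y) vs B(r=x,w=x). No conflict.
Steps 4,5: B(r=x,w=x) vs A(r=y,w=y). No conflict.
Steps 5,6: A(r=y,w=y) vs B(r=x,w=x). No conflict.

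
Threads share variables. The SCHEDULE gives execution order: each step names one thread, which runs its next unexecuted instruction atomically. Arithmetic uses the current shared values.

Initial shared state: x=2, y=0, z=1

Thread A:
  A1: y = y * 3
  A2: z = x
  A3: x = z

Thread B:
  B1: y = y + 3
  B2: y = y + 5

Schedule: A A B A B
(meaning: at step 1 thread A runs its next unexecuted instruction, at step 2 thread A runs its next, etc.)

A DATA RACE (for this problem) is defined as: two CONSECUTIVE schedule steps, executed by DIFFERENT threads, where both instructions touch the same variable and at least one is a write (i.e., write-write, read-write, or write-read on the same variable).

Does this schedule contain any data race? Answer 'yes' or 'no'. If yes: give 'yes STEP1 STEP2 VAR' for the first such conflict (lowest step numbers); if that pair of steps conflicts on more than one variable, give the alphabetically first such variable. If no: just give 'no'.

Steps 1,2: same thread (A). No race.
Steps 2,3: A(r=x,w=z) vs B(r=y,w=y). No conflict.
Steps 3,4: B(r=y,w=y) vs A(r=z,w=x). No conflict.
Steps 4,5: A(r=z,w=x) vs B(r=y,w=y). No conflict.

Answer: no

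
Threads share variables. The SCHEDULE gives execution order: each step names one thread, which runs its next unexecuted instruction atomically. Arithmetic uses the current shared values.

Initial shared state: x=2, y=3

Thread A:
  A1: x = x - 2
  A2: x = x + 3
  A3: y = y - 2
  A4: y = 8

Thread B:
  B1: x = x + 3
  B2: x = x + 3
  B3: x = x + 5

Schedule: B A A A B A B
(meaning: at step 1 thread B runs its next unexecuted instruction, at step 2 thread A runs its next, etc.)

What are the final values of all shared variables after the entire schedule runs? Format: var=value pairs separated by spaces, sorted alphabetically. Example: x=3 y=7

Answer: x=14 y=8

Derivation:
Step 1: thread B executes B1 (x = x + 3). Shared: x=5 y=3. PCs: A@0 B@1
Step 2: thread A executes A1 (x = x - 2). Shared: x=3 y=3. PCs: A@1 B@1
Step 3: thread A executes A2 (x = x + 3). Shared: x=6 y=3. PCs: A@2 B@1
Step 4: thread A executes A3 (y = y - 2). Shared: x=6 y=1. PCs: A@3 B@1
Step 5: thread B executes B2 (x = x + 3). Shared: x=9 y=1. PCs: A@3 B@2
Step 6: thread A executes A4 (y = 8). Shared: x=9 y=8. PCs: A@4 B@2
Step 7: thread B executes B3 (x = x + 5). Shared: x=14 y=8. PCs: A@4 B@3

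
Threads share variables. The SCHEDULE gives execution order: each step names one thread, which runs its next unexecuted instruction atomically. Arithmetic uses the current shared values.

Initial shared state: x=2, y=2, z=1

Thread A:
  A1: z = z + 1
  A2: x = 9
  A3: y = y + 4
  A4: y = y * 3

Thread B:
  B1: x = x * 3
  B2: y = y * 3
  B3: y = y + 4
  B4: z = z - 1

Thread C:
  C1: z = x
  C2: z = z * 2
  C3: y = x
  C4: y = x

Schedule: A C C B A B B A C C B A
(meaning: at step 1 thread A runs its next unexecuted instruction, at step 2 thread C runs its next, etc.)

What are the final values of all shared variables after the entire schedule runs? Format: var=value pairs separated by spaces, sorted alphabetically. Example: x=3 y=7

Step 1: thread A executes A1 (z = z + 1). Shared: x=2 y=2 z=2. PCs: A@1 B@0 C@0
Step 2: thread C executes C1 (z = x). Shared: x=2 y=2 z=2. PCs: A@1 B@0 C@1
Step 3: thread C executes C2 (z = z * 2). Shared: x=2 y=2 z=4. PCs: A@1 B@0 C@2
Step 4: thread B executes B1 (x = x * 3). Shared: x=6 y=2 z=4. PCs: A@1 B@1 C@2
Step 5: thread A executes A2 (x = 9). Shared: x=9 y=2 z=4. PCs: A@2 B@1 C@2
Step 6: thread B executes B2 (y = y * 3). Shared: x=9 y=6 z=4. PCs: A@2 B@2 C@2
Step 7: thread B executes B3 (y = y + 4). Shared: x=9 y=10 z=4. PCs: A@2 B@3 C@2
Step 8: thread A executes A3 (y = y + 4). Shared: x=9 y=14 z=4. PCs: A@3 B@3 C@2
Step 9: thread C executes C3 (y = x). Shared: x=9 y=9 z=4. PCs: A@3 B@3 C@3
Step 10: thread C executes C4 (y = x). Shared: x=9 y=9 z=4. PCs: A@3 B@3 C@4
Step 11: thread B executes B4 (z = z - 1). Shared: x=9 y=9 z=3. PCs: A@3 B@4 C@4
Step 12: thread A executes A4 (y = y * 3). Shared: x=9 y=27 z=3. PCs: A@4 B@4 C@4

Answer: x=9 y=27 z=3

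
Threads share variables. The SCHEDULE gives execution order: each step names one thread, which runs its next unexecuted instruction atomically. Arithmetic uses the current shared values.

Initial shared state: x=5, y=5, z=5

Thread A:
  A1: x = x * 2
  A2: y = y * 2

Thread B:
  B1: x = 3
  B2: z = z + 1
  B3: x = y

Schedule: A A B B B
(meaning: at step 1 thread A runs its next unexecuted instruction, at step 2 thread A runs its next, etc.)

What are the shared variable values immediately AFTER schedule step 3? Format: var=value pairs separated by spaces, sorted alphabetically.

Step 1: thread A executes A1 (x = x * 2). Shared: x=10 y=5 z=5. PCs: A@1 B@0
Step 2: thread A executes A2 (y = y * 2). Shared: x=10 y=10 z=5. PCs: A@2 B@0
Step 3: thread B executes B1 (x = 3). Shared: x=3 y=10 z=5. PCs: A@2 B@1

Answer: x=3 y=10 z=5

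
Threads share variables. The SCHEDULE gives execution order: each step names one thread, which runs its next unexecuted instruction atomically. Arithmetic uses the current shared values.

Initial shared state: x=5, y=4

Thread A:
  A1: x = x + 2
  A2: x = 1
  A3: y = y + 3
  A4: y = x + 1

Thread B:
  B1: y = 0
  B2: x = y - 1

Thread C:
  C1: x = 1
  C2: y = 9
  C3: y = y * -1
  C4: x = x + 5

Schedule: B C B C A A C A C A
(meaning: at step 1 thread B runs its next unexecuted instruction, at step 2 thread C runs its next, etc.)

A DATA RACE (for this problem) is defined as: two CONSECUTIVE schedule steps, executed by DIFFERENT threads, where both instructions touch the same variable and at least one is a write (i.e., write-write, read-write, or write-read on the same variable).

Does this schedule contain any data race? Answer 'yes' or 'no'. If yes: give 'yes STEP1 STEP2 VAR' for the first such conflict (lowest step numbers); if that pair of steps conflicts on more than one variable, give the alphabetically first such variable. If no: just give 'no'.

Answer: yes 2 3 x

Derivation:
Steps 1,2: B(r=-,w=y) vs C(r=-,w=x). No conflict.
Steps 2,3: C(x = 1) vs B(x = y - 1). RACE on x (W-W).
Steps 3,4: B(x = y - 1) vs C(y = 9). RACE on y (R-W).
Steps 4,5: C(r=-,w=y) vs A(r=x,w=x). No conflict.
Steps 5,6: same thread (A). No race.
Steps 6,7: A(r=-,w=x) vs C(r=y,w=y). No conflict.
Steps 7,8: C(y = y * -1) vs A(y = y + 3). RACE on y (W-W).
Steps 8,9: A(r=y,w=y) vs C(r=x,w=x). No conflict.
Steps 9,10: C(x = x + 5) vs A(y = x + 1). RACE on x (W-R).
First conflict at steps 2,3.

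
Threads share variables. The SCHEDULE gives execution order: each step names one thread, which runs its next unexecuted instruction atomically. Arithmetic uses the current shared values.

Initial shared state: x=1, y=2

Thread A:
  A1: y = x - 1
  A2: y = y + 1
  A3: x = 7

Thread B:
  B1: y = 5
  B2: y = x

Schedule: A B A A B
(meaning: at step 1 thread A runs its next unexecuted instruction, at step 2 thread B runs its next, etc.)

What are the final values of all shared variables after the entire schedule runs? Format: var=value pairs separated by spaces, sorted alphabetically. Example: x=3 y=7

Step 1: thread A executes A1 (y = x - 1). Shared: x=1 y=0. PCs: A@1 B@0
Step 2: thread B executes B1 (y = 5). Shared: x=1 y=5. PCs: A@1 B@1
Step 3: thread A executes A2 (y = y + 1). Shared: x=1 y=6. PCs: A@2 B@1
Step 4: thread A executes A3 (x = 7). Shared: x=7 y=6. PCs: A@3 B@1
Step 5: thread B executes B2 (y = x). Shared: x=7 y=7. PCs: A@3 B@2

Answer: x=7 y=7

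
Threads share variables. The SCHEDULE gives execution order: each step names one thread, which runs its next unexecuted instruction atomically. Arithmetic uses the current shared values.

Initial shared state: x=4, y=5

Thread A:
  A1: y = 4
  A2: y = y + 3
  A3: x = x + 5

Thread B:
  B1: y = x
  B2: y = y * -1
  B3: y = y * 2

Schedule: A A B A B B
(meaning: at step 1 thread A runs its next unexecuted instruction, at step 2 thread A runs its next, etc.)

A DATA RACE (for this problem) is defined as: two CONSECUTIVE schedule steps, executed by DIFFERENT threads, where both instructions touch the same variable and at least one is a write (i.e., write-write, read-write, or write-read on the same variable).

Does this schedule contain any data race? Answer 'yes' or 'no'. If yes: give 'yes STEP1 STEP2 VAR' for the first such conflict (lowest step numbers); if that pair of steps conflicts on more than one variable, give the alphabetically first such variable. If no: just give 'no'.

Answer: yes 2 3 y

Derivation:
Steps 1,2: same thread (A). No race.
Steps 2,3: A(y = y + 3) vs B(y = x). RACE on y (W-W).
Steps 3,4: B(y = x) vs A(x = x + 5). RACE on x (R-W).
Steps 4,5: A(r=x,w=x) vs B(r=y,w=y). No conflict.
Steps 5,6: same thread (B). No race.
First conflict at steps 2,3.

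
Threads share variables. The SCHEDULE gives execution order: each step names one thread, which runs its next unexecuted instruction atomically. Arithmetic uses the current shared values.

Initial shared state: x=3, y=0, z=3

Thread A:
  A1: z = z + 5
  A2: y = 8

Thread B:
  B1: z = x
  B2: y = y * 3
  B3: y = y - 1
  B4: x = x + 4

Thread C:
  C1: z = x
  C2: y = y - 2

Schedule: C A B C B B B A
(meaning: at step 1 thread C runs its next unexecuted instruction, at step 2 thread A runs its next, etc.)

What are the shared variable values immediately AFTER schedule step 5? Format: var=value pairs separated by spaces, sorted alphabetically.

Answer: x=3 y=-6 z=3

Derivation:
Step 1: thread C executes C1 (z = x). Shared: x=3 y=0 z=3. PCs: A@0 B@0 C@1
Step 2: thread A executes A1 (z = z + 5). Shared: x=3 y=0 z=8. PCs: A@1 B@0 C@1
Step 3: thread B executes B1 (z = x). Shared: x=3 y=0 z=3. PCs: A@1 B@1 C@1
Step 4: thread C executes C2 (y = y - 2). Shared: x=3 y=-2 z=3. PCs: A@1 B@1 C@2
Step 5: thread B executes B2 (y = y * 3). Shared: x=3 y=-6 z=3. PCs: A@1 B@2 C@2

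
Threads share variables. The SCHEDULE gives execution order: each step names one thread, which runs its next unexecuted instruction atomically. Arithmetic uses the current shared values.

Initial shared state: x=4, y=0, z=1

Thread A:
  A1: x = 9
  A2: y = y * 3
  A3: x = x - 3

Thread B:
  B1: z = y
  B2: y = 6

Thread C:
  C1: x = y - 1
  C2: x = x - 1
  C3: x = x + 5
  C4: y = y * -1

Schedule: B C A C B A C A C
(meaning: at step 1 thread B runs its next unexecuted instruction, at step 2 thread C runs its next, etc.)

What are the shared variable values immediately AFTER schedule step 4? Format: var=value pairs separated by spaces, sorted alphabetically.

Answer: x=8 y=0 z=0

Derivation:
Step 1: thread B executes B1 (z = y). Shared: x=4 y=0 z=0. PCs: A@0 B@1 C@0
Step 2: thread C executes C1 (x = y - 1). Shared: x=-1 y=0 z=0. PCs: A@0 B@1 C@1
Step 3: thread A executes A1 (x = 9). Shared: x=9 y=0 z=0. PCs: A@1 B@1 C@1
Step 4: thread C executes C2 (x = x - 1). Shared: x=8 y=0 z=0. PCs: A@1 B@1 C@2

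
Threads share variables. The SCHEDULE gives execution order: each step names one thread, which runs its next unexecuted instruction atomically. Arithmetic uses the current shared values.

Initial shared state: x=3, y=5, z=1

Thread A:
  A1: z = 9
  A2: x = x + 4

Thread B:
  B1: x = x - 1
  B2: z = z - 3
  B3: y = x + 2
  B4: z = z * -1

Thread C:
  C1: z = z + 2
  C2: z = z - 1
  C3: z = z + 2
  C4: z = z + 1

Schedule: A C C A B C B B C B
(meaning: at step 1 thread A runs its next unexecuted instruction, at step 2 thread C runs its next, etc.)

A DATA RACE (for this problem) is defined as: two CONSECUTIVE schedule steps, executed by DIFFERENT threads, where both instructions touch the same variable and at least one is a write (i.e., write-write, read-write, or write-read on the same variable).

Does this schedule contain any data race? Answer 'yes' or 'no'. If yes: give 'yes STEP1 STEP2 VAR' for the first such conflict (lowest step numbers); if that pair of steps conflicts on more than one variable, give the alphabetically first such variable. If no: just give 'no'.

Steps 1,2: A(z = 9) vs C(z = z + 2). RACE on z (W-W).
Steps 2,3: same thread (C). No race.
Steps 3,4: C(r=z,w=z) vs A(r=x,w=x). No conflict.
Steps 4,5: A(x = x + 4) vs B(x = x - 1). RACE on x (W-W).
Steps 5,6: B(r=x,w=x) vs C(r=z,w=z). No conflict.
Steps 6,7: C(z = z + 2) vs B(z = z - 3). RACE on z (W-W).
Steps 7,8: same thread (B). No race.
Steps 8,9: B(r=x,w=y) vs C(r=z,w=z). No conflict.
Steps 9,10: C(z = z + 1) vs B(z = z * -1). RACE on z (W-W).
First conflict at steps 1,2.

Answer: yes 1 2 z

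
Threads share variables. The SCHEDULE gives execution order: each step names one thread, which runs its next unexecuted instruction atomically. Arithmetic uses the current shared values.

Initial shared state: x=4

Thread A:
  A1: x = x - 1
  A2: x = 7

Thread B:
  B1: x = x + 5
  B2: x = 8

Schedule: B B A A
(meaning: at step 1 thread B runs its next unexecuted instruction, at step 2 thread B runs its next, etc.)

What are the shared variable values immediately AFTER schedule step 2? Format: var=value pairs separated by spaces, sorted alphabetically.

Step 1: thread B executes B1 (x = x + 5). Shared: x=9. PCs: A@0 B@1
Step 2: thread B executes B2 (x = 8). Shared: x=8. PCs: A@0 B@2

Answer: x=8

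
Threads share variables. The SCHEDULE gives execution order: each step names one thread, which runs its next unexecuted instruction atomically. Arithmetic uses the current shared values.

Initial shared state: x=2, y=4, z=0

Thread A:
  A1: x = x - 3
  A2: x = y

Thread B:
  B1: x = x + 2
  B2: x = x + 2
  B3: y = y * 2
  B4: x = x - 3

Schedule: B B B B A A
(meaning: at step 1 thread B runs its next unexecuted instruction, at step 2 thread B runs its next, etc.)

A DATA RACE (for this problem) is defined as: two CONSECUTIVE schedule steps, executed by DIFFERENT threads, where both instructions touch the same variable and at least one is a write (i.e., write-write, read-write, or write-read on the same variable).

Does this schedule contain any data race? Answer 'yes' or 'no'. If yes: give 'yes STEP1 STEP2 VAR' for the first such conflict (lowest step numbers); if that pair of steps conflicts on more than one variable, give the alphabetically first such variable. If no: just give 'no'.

Answer: yes 4 5 x

Derivation:
Steps 1,2: same thread (B). No race.
Steps 2,3: same thread (B). No race.
Steps 3,4: same thread (B). No race.
Steps 4,5: B(x = x - 3) vs A(x = x - 3). RACE on x (W-W).
Steps 5,6: same thread (A). No race.
First conflict at steps 4,5.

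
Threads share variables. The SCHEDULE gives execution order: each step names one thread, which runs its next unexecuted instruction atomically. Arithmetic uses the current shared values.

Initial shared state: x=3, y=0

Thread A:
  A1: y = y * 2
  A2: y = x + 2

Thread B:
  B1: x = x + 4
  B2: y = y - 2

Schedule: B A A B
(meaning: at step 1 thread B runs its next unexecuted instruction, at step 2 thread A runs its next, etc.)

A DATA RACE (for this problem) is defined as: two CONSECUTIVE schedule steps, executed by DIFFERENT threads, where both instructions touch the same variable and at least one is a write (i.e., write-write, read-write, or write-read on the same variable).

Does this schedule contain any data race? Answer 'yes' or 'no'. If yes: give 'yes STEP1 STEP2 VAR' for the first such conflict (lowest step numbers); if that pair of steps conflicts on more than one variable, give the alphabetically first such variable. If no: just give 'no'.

Steps 1,2: B(r=x,w=x) vs A(r=y,w=y). No conflict.
Steps 2,3: same thread (A). No race.
Steps 3,4: A(y = x + 2) vs B(y = y - 2). RACE on y (W-W).
First conflict at steps 3,4.

Answer: yes 3 4 y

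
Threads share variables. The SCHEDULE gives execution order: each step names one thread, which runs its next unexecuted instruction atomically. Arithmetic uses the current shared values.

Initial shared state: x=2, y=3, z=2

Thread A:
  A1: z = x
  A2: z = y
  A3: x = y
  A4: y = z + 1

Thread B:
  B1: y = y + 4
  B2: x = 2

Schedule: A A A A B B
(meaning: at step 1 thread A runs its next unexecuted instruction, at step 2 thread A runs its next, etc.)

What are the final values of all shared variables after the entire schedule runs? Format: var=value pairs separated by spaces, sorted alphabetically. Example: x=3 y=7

Answer: x=2 y=8 z=3

Derivation:
Step 1: thread A executes A1 (z = x). Shared: x=2 y=3 z=2. PCs: A@1 B@0
Step 2: thread A executes A2 (z = y). Shared: x=2 y=3 z=3. PCs: A@2 B@0
Step 3: thread A executes A3 (x = y). Shared: x=3 y=3 z=3. PCs: A@3 B@0
Step 4: thread A executes A4 (y = z + 1). Shared: x=3 y=4 z=3. PCs: A@4 B@0
Step 5: thread B executes B1 (y = y + 4). Shared: x=3 y=8 z=3. PCs: A@4 B@1
Step 6: thread B executes B2 (x = 2). Shared: x=2 y=8 z=3. PCs: A@4 B@2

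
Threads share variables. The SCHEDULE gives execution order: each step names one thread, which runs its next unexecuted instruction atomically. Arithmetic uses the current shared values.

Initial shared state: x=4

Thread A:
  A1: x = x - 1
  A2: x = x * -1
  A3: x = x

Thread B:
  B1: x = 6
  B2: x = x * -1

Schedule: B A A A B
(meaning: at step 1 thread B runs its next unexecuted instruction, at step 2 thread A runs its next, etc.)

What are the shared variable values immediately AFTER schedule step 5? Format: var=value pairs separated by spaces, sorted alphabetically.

Step 1: thread B executes B1 (x = 6). Shared: x=6. PCs: A@0 B@1
Step 2: thread A executes A1 (x = x - 1). Shared: x=5. PCs: A@1 B@1
Step 3: thread A executes A2 (x = x * -1). Shared: x=-5. PCs: A@2 B@1
Step 4: thread A executes A3 (x = x). Shared: x=-5. PCs: A@3 B@1
Step 5: thread B executes B2 (x = x * -1). Shared: x=5. PCs: A@3 B@2

Answer: x=5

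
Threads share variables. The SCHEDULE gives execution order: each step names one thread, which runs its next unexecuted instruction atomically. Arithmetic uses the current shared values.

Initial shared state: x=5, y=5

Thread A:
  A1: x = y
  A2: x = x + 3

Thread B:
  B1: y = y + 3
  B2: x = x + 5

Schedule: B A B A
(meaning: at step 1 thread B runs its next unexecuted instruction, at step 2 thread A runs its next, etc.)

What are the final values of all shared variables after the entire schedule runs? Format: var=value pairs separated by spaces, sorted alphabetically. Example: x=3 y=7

Answer: x=16 y=8

Derivation:
Step 1: thread B executes B1 (y = y + 3). Shared: x=5 y=8. PCs: A@0 B@1
Step 2: thread A executes A1 (x = y). Shared: x=8 y=8. PCs: A@1 B@1
Step 3: thread B executes B2 (x = x + 5). Shared: x=13 y=8. PCs: A@1 B@2
Step 4: thread A executes A2 (x = x + 3). Shared: x=16 y=8. PCs: A@2 B@2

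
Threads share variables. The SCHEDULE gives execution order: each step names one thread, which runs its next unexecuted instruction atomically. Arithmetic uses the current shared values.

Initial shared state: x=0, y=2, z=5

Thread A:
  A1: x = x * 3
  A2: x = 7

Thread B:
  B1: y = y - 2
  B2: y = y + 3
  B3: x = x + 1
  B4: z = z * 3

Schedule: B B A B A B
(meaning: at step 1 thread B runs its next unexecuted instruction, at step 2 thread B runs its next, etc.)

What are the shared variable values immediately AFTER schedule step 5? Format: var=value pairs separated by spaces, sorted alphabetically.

Step 1: thread B executes B1 (y = y - 2). Shared: x=0 y=0 z=5. PCs: A@0 B@1
Step 2: thread B executes B2 (y = y + 3). Shared: x=0 y=3 z=5. PCs: A@0 B@2
Step 3: thread A executes A1 (x = x * 3). Shared: x=0 y=3 z=5. PCs: A@1 B@2
Step 4: thread B executes B3 (x = x + 1). Shared: x=1 y=3 z=5. PCs: A@1 B@3
Step 5: thread A executes A2 (x = 7). Shared: x=7 y=3 z=5. PCs: A@2 B@3

Answer: x=7 y=3 z=5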